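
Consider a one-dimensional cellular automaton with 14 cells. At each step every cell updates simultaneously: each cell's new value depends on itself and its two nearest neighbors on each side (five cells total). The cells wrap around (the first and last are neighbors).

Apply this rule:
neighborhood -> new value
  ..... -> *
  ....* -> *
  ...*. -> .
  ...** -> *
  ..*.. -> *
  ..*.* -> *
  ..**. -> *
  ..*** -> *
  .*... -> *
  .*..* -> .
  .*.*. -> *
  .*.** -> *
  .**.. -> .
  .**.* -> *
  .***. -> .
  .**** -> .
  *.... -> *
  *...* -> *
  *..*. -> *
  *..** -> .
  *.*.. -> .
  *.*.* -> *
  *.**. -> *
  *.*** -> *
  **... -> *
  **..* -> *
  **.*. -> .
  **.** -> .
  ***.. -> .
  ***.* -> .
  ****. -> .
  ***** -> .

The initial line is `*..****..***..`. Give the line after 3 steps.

*..*...*.*..**
.*****.**...*.
.*.....*.**.*.

.*.....*.**.*.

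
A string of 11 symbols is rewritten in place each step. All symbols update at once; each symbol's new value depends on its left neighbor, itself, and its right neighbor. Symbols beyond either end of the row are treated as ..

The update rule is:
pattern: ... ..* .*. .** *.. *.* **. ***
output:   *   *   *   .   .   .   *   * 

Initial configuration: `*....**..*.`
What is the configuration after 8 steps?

*.*.*.*..*.

step 1: *.***.*.**.
step 2: *..**.*..*.
step 3: *.*.*.*.**.
step 4: *.*.*.*..*.
step 5: *.*.*.*.**.  (repeats step 3; period 2)
step 8: *.*.*.*..*.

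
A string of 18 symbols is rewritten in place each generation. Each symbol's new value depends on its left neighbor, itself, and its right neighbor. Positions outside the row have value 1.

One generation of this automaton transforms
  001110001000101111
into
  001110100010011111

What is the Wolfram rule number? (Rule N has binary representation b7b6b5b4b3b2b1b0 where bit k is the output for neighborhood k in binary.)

position 3: 111 → 1  (bit 7 = 1)
position 4: 110 → 1  (bit 6 = 1)
position 13: 101 → 1  (bit 5 = 1)
position 0: 100 → 0  (bit 4 = 0)
position 2: 011 → 1  (bit 3 = 1)
position 8: 010 → 0  (bit 2 = 0)
position 1: 001 → 0  (bit 1 = 0)
position 6: 000 → 1  (bit 0 = 1)
bits b7..b0 = 11101001 = 233

233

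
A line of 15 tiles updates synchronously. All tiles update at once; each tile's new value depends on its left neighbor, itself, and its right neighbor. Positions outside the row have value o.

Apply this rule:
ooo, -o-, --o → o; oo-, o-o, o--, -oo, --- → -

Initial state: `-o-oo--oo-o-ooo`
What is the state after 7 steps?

-o--o---o----o-

step 1: -o----o---o--oo
step 2: -o---oo--oo-o-o
step 3: -o--o---o---o--
step 4: -o-oo--oo--oo-o
step 5: -o----o---o----
step 6: -o---oo--oo---o
step 7: -o--o---o----o-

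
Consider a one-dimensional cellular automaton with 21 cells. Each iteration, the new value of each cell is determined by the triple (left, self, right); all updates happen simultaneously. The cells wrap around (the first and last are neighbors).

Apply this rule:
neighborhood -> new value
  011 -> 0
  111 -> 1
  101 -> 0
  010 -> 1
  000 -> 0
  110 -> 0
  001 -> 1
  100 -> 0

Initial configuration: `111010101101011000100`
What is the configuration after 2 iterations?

010110100011000010001

iteration 1: 010010100001000001101
iteration 2: 010110100011000010001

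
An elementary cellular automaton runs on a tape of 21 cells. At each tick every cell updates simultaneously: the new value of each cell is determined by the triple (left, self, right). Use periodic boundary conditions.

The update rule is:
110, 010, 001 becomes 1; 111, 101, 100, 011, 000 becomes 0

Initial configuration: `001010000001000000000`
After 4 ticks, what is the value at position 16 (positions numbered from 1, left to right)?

tick 1: 011010000011000000000
tick 2: 101010000101000000000
tick 3: 101010001101000000001
tick 4: 101010010101000000010
position 16 holds 0

0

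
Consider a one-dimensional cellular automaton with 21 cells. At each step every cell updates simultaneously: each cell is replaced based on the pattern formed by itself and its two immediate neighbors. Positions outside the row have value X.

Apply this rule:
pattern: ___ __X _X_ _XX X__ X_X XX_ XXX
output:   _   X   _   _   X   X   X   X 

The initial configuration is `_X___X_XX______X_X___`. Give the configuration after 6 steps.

step 1: X_X_X_X_XX____X_X_X_X
step 2: XX_X_X_X_XX__X_X_X_X_
step 3: XXX_X_X_X_XXX_X_X_X_X
step 4: XXXX_X_X_X_XXX_X_X_X_
step 5: XXXXX_X_X_X_XXX_X_X_X
step 6: XXXXXX_X_X_X_XXX_X_X_

XXXXXX_X_X_X_XXX_X_X_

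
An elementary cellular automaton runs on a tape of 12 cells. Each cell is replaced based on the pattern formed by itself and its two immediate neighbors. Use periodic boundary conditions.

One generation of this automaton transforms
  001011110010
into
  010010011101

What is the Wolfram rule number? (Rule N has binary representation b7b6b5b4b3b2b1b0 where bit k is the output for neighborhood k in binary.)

position 5: 111 → 0  (bit 7 = 0)
position 7: 110 → 1  (bit 6 = 1)
position 3: 101 → 0  (bit 5 = 0)
position 8: 100 → 1  (bit 4 = 1)
position 4: 011 → 1  (bit 3 = 1)
position 2: 010 → 0  (bit 2 = 0)
position 1: 001 → 1  (bit 1 = 1)
position 0: 000 → 0  (bit 0 = 0)
bits b7..b0 = 01011010 = 90

90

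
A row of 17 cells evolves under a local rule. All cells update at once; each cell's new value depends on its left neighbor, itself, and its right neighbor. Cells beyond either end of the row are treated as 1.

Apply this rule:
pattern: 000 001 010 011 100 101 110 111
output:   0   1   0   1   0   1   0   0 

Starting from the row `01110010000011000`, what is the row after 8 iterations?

00001100011011011

11000100000110001
00001000001100011
00010000011000110
00100000110001101
01000001100011011
10000011000110110
00000110001101101
00001100011011011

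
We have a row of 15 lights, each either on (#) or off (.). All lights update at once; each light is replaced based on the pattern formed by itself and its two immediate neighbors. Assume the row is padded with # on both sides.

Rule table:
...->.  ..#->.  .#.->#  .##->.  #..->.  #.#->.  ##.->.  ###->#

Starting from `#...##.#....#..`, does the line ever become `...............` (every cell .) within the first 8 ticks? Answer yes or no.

no

.......#....#..
.......#....#..  (fixed point — unchanged through tick 8)
tick 8 is .......#....#.., still not uniform .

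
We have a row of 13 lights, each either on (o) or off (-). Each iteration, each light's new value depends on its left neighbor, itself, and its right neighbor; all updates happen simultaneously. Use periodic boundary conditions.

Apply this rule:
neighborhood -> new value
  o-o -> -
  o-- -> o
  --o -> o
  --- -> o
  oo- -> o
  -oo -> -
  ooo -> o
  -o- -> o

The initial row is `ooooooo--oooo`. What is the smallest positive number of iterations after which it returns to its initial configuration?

ooooooooo-ooo
ooooooooo--oo
ooooooooooo-o
ooooooooooo--
-oooooooooooo
--ooooooooooo
oo-oooooooooo
oo--ooooooooo
oooo-oooooooo
oooo--ooooooo
oooooo-oooooo
oooooo--ooooo
oooooooo-oooo
oooooooo--ooo
oooooooooo-oo
oooooooooo--o
oooooooooooo-
-ooooooooooo-
o-ooooooooooo
o--oooooooooo
ooo-ooooooooo
ooo--oooooooo
ooooo-ooooooo
ooooo--oooooo
ooooooo-ooooo
ooooooo--oooo

26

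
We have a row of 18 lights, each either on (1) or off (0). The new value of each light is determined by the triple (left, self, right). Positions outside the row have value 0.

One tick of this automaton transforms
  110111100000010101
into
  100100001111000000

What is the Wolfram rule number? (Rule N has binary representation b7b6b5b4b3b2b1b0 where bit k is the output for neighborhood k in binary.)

position 4: 111 → 0  (bit 7 = 0)
position 1: 110 → 0  (bit 6 = 0)
position 2: 101 → 0  (bit 5 = 0)
position 7: 100 → 0  (bit 4 = 0)
position 0: 011 → 1  (bit 3 = 1)
position 13: 010 → 0  (bit 2 = 0)
position 12: 001 → 0  (bit 1 = 0)
position 8: 000 → 1  (bit 0 = 1)
bits b7..b0 = 00001001 = 9

9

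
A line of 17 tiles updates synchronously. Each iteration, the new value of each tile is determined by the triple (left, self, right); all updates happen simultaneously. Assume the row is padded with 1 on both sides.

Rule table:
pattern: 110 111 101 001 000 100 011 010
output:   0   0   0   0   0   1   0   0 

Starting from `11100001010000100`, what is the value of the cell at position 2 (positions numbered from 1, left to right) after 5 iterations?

0

iteration 1: 00010000001000010
iteration 2: 10001000000100000
iteration 3: 01000100000010000
iteration 4: 00100010000001000
iteration 5: 10010001000000100
position 2 holds 0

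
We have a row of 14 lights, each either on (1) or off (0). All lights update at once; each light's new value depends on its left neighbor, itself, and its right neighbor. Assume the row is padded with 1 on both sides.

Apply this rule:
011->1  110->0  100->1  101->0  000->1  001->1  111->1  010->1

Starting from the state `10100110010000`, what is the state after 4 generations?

11100111111111

00111101111111
11111001111111
11110111111111
11100111111111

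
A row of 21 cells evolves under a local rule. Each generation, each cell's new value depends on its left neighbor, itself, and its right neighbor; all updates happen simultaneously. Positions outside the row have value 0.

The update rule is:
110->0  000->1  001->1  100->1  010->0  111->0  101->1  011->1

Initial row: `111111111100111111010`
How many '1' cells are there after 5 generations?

7

100000000011100000101
011111111110011111010
110000000001110000101
101111111111001111010
011000000000111000101
count of 1: 7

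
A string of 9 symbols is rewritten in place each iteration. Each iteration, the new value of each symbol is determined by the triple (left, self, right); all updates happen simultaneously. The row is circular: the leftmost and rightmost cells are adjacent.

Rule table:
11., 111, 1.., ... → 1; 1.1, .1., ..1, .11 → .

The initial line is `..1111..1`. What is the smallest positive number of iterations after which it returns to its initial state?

iteration 1: 1..1111..
iteration 2: .1..1111.
iteration 3: ..1..1111
iteration 4: 1..1..111
iteration 5: 11..1..11
iteration 6: 111..1..1
iteration 7: 1111..1..
iteration 8: .1111..1.
iteration 9: ..1111..1

9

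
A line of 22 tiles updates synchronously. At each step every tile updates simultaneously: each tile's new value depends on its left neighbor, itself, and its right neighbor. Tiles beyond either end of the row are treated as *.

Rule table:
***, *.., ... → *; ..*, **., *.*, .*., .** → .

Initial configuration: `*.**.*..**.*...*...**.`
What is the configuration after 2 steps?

......*.....**..**....
*****..****...*...***.

*****..****...*...***.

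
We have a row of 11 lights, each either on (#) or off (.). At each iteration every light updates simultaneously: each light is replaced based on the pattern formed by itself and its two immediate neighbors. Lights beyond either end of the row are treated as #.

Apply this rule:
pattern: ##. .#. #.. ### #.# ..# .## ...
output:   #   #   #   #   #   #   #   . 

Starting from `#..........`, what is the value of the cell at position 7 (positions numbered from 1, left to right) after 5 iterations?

#

iteration 1: ##........#
iteration 2: ###......##
iteration 3: ####....###
iteration 4: #####..####
iteration 5: ###########
position 7 holds #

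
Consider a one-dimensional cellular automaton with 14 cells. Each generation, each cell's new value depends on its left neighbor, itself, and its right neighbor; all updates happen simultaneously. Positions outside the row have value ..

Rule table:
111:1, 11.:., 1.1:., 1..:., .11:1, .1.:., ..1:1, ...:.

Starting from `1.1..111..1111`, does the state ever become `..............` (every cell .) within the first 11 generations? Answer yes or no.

....111..1111.
...111..1111..
..111..1111...
.111..1111....
111..1111.....
11..1111......
1..1111.......
..1111........
.1111.........
1111..........
111...........
generation 11 is 111..........., still not uniform .

no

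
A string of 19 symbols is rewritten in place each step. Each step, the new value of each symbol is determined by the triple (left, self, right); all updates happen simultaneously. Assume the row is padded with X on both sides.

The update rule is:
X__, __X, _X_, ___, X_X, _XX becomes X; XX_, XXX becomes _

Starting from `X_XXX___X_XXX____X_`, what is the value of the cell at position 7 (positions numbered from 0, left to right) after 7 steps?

_

_XX__XXXXXX__XXXXXX
XX_XXX_____XXX_____
__XX__XXXXXX__XXXXX
XXX_XXX_____XXX____
___XX__XXXXXX__XXXX
XXXX_XXX_____XXX___
____XX__XXXXXX__XXX
position 7 holds _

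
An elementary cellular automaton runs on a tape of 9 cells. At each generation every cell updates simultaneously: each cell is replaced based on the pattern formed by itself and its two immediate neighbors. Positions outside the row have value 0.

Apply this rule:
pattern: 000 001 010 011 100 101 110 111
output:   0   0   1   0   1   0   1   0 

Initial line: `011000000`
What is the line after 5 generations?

000000110

001100000
000110000
000011000
000001100
000000110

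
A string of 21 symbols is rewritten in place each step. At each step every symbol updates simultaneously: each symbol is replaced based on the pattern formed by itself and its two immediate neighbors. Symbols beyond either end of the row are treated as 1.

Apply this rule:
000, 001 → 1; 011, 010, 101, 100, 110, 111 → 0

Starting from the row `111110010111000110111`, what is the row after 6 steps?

000000100000011000000
011111001111100011111
000000010000001100000
011111100111110001111
000000001000000110000
011111110011111000111

011111110011111000111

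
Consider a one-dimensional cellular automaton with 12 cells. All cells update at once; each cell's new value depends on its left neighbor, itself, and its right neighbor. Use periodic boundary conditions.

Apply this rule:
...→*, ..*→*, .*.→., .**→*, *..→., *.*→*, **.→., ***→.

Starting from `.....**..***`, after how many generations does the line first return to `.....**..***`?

12

.*****..**..
**.....**..*
...*****..**
.***.....**.
**...*****..
*..***.....*
..**...*****
.**..***....
**..**...***
...**..***..
****..**...*
.....**..***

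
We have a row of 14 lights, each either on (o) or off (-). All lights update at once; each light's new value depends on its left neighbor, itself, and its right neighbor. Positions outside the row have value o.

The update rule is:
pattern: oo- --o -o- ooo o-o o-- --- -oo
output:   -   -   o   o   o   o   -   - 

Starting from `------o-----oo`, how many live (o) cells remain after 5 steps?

6

o-----oo-----o
-o------o-----
ooo-----oo----
oo-o------o---
o-ooo-----oo--
count of o: 6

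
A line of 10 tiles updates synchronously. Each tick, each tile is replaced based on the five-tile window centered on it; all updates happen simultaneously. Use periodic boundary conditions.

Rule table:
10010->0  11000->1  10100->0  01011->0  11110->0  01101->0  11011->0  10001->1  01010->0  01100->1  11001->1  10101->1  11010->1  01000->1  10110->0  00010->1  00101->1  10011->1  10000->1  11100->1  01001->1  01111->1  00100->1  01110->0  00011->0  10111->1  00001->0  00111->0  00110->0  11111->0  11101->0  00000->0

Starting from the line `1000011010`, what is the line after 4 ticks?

0110101110

0110000110
1011100011
0010111000
0110101110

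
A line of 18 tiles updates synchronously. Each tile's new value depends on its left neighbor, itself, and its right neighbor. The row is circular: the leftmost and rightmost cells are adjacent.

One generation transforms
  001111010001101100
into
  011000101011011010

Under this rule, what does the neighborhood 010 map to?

0

At position 7 the neighborhood is 010; the next row has 0 there.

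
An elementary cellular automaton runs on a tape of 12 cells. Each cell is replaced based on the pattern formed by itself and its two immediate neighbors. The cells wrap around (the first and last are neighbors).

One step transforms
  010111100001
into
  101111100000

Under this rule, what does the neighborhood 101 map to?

1

At position 0 the neighborhood is 101; the next row has 1 there.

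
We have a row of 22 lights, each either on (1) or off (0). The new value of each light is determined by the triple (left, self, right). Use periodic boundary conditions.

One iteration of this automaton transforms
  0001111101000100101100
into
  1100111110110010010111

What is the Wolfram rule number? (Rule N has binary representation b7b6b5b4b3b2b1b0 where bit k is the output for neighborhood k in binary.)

241

position 4: 111 → 1  (bit 7 = 1)
position 7: 110 → 1  (bit 6 = 1)
position 8: 101 → 1  (bit 5 = 1)
position 10: 100 → 1  (bit 4 = 1)
position 3: 011 → 0  (bit 3 = 0)
position 9: 010 → 0  (bit 2 = 0)
position 2: 001 → 0  (bit 1 = 0)
position 0: 000 → 1  (bit 0 = 1)
bits b7..b0 = 11110001 = 241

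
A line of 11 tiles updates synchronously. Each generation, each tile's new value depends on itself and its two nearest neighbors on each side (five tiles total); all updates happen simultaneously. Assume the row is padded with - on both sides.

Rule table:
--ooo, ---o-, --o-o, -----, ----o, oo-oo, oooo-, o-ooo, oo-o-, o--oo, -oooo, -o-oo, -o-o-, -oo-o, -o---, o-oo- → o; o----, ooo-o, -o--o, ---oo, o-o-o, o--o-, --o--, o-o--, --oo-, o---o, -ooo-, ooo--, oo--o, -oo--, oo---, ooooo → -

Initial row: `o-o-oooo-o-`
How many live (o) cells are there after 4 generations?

5

oo-oooo-o-o
-ooooo-o-o-
-oo-o-o-o-o
--oo-o-o-o-
count of o: 5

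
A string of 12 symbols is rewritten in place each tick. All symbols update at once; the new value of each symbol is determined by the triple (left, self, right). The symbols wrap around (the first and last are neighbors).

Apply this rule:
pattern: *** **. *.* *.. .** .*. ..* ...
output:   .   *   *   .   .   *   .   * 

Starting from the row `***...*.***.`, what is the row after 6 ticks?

*..***.***..

..*.*.**..**
..****.*...*
.....***.*.*
.***...*****
*..*.*.....*
*..***.***..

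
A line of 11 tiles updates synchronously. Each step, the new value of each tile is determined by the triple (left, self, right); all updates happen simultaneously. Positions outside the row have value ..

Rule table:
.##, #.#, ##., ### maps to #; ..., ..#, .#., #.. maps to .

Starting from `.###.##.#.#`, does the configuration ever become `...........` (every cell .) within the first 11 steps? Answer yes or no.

no

.#######.#.
.########..
.########..  (fixed point — unchanged through step 11)
step 11 is .########.., still not uniform .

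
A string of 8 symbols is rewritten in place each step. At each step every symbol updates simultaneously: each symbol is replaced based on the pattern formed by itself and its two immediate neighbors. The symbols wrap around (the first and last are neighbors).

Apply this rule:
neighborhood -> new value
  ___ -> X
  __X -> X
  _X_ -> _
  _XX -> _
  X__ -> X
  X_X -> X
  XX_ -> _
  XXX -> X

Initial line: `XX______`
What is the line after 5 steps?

__X_XX_X

step 1: __XXXXXX
step 2: XX_XXXX_
step 3: __X_XX_X
step 4: XX_X__X_
step 5: __X_XX_X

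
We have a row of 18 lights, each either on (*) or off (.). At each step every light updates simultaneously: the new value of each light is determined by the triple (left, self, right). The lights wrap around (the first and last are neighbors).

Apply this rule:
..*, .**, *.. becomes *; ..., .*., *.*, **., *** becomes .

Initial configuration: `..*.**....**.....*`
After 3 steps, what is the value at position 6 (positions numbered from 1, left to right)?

.

**..*.*..**.*...*.
*.**...***...*.*..
..*.*.**..*.*...**
position 6 holds .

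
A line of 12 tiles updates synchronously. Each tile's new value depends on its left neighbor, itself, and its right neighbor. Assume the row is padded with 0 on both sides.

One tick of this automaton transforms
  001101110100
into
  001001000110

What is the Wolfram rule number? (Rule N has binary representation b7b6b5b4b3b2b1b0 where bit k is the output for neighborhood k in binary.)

28

position 6: 111 → 0  (bit 7 = 0)
position 3: 110 → 0  (bit 6 = 0)
position 4: 101 → 0  (bit 5 = 0)
position 10: 100 → 1  (bit 4 = 1)
position 2: 011 → 1  (bit 3 = 1)
position 9: 010 → 1  (bit 2 = 1)
position 1: 001 → 0  (bit 1 = 0)
position 0: 000 → 0  (bit 0 = 0)
bits b7..b0 = 00011100 = 28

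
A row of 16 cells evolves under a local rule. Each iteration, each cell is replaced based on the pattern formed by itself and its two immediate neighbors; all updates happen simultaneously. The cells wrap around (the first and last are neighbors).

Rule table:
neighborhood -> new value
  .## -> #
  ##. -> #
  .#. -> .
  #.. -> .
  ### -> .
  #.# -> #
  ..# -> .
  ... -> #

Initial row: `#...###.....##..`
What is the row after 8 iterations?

..#.#.#.###.##..
#..#.#.##.####.#
#...#.#####..###
#.#..##...#..#..
.#...##.#.......
...#.###..######
.#..##.#..#....#
#...###.....##..

#...###.....##..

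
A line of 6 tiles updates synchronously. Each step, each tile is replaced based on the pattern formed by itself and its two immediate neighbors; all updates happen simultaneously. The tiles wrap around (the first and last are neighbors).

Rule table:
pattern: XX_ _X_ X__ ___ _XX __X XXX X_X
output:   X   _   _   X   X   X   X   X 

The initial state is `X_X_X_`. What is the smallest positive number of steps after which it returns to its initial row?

2

_X_X_X
X_X_X_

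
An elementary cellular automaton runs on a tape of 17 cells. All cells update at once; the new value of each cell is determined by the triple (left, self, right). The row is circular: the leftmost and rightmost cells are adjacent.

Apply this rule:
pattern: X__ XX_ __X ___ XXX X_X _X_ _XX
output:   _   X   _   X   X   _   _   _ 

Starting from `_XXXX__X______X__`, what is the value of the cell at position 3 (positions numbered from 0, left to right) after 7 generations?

_

__XXX____XXXX___X
___XX_XX__XXX_X__
XX__X__X___XX___X
XX_______X__X_X__
_X_XXXXX_________
____XXXX_XXXXXXXX
_XX__XXX__XXXXXXX
position 3 holds _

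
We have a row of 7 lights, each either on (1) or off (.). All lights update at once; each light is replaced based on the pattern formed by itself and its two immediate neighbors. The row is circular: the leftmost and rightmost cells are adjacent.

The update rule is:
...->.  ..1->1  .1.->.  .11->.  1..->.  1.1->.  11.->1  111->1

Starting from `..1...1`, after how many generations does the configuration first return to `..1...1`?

generation 1: .1...1.
generation 2: 1...1..
generation 3: ...1..1
generation 4: ..1..1.
generation 5: .1..1..
generation 6: 1..1...
generation 7: ..1...1

7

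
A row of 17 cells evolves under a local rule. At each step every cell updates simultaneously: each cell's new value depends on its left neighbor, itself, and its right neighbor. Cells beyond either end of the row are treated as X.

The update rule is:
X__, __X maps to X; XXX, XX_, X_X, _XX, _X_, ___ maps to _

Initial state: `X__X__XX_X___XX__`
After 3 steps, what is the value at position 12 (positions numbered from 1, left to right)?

_XX_XX____X_X__XX
______X__X___XX__
X____X_XX_X_X__XX
position 12 holds _

_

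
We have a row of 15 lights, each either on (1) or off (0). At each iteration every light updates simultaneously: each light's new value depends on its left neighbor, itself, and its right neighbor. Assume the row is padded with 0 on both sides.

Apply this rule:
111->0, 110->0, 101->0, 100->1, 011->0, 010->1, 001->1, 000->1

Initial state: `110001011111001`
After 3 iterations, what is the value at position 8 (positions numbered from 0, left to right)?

iteration 1: 001111000000111
iteration 2: 110000111111000
iteration 3: 001111000000111
position 8 holds 0

0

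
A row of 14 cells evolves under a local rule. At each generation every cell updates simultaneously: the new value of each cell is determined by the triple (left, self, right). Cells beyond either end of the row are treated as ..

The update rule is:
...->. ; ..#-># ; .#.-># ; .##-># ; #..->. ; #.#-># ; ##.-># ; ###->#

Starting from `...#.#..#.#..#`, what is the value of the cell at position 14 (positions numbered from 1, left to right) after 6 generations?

..####.####.##
.#############
##############
##############  (fixed point — unchanged through generation 6)
position 14 holds #

#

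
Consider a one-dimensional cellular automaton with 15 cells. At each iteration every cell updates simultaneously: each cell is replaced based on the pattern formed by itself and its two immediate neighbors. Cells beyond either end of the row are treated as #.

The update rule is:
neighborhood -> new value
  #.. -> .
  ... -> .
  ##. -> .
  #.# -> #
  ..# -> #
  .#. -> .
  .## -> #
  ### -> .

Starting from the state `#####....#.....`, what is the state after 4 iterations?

.....#.....##.#

iteration 1: ........#.....#
iteration 2: .......#.....##
iteration 3: ......#.....##.
iteration 4: .....#.....##.#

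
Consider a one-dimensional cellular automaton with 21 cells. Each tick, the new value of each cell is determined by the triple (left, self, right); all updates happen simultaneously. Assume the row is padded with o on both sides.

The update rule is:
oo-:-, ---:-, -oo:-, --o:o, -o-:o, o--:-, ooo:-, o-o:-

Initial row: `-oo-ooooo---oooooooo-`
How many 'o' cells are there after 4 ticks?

4

-----------o---------
----------oo--------o
---------o---------o-
--------oo--------oo-
count of o: 4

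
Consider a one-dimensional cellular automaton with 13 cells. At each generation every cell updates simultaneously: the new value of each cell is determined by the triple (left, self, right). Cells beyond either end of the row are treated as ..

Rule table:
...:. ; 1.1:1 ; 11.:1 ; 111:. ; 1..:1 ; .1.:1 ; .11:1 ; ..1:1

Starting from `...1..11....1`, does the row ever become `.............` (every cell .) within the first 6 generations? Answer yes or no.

no

generation 1: ..1111111..11
generation 2: .11.....11111
generation 3: 1111...11...1
generation 4: 1..11.1111.11
generation 5: 1111111..1111
generation 6: 1.....1111..1
generation 6 is 1.....1111..1, still not uniform .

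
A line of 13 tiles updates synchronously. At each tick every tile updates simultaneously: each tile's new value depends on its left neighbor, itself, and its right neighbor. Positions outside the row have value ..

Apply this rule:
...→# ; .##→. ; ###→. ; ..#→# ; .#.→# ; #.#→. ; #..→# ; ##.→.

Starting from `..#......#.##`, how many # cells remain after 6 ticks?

3

##########...
..........###
##########...  (repeats tick 1; period 2)
tick 6: ..........###
count of #: 3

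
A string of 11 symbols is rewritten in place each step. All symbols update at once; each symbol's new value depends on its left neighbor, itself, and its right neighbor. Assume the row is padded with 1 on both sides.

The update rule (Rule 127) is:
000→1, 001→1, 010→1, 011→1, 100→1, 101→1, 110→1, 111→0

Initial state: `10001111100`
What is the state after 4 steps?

step 1: 11111000111
step 2: 00001111100
step 3: 11111000111  (repeats step 1; period 2)
step 4: 00001111100

00001111100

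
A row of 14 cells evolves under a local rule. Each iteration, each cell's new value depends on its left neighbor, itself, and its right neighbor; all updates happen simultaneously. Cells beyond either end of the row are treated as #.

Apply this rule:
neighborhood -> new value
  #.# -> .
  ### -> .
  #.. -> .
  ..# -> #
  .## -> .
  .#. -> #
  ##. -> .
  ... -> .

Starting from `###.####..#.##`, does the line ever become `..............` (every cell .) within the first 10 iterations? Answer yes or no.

.........##...
........#....#
.......##...#.
......#....##.
.....##...#...
....#....##..#
...##...#...#.
..#....##..##.
.##...#...#...
.....##..##..#
iteration 10 is .....##..##..#, still not uniform .

no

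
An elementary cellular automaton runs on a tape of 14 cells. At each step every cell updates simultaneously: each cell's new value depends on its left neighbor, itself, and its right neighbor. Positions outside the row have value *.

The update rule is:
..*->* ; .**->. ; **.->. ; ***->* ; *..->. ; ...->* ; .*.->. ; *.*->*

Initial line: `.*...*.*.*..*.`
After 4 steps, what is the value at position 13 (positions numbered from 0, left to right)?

.

*..**.*.*..*.*
..*..*.*..*.*.
.*..*.*..*.*.*
*..*.*..*.*.*.
position 13 holds .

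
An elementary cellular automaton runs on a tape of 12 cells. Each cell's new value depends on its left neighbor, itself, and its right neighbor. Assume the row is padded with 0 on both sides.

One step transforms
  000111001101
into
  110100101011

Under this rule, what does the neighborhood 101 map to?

At position 10 the neighborhood is 101; the next row has 1 there.

1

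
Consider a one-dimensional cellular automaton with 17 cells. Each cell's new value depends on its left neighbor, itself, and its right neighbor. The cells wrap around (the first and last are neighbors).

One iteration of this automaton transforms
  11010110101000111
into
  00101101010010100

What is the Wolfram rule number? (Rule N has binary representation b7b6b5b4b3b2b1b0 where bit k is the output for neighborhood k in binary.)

41

position 0: 111 → 0  (bit 7 = 0)
position 1: 110 → 0  (bit 6 = 0)
position 2: 101 → 1  (bit 5 = 1)
position 11: 100 → 0  (bit 4 = 0)
position 5: 011 → 1  (bit 3 = 1)
position 3: 010 → 0  (bit 2 = 0)
position 13: 001 → 0  (bit 1 = 0)
position 12: 000 → 1  (bit 0 = 1)
bits b7..b0 = 00101001 = 41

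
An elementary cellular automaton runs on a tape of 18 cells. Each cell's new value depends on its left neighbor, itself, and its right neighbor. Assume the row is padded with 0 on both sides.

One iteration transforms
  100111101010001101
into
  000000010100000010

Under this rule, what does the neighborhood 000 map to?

0

At position 12 the neighborhood is 000; the next row has 0 there.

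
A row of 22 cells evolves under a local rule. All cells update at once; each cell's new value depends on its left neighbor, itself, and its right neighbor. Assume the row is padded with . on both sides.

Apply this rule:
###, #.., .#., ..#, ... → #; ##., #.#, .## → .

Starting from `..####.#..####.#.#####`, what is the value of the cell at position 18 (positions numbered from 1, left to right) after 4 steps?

#

##.##..###.##..#..###.
.....##.#....#####.#.#
#####...#####.###..#.#
.###.###.###...#.###.#
position 18 holds #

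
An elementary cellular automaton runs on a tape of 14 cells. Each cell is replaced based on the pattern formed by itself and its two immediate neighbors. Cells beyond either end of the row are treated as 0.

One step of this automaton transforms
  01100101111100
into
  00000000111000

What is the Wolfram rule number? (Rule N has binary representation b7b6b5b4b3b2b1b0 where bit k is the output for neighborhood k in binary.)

position 8: 111 → 1  (bit 7 = 1)
position 2: 110 → 0  (bit 6 = 0)
position 6: 101 → 0  (bit 5 = 0)
position 3: 100 → 0  (bit 4 = 0)
position 1: 011 → 0  (bit 3 = 0)
position 5: 010 → 0  (bit 2 = 0)
position 0: 001 → 0  (bit 1 = 0)
position 13: 000 → 0  (bit 0 = 0)
bits b7..b0 = 10000000 = 128

128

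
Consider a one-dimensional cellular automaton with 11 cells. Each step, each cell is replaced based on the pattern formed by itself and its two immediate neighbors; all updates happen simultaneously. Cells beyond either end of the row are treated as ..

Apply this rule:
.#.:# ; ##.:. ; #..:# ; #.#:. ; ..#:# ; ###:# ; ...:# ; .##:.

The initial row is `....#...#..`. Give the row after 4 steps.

###########
.#########.
#.#######.#
#..#####..#

#..#####..#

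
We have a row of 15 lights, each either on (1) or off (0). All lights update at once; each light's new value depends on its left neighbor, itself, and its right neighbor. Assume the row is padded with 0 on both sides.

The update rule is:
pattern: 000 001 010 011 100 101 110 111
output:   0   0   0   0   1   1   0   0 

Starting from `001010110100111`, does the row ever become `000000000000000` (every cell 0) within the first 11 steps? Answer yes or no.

step 1: 000101001010000
step 2: 000010100101000
step 3: 000001010010100
step 4: 000000101001010
step 5: 000000010100101
step 6: 000000001010010
step 7: 000000000101001
step 8: 000000000010100
step 9: 000000000001010
step 10: 000000000000101
step 11: 000000000000010
step 11 is 000000000000010, still not uniform 0

no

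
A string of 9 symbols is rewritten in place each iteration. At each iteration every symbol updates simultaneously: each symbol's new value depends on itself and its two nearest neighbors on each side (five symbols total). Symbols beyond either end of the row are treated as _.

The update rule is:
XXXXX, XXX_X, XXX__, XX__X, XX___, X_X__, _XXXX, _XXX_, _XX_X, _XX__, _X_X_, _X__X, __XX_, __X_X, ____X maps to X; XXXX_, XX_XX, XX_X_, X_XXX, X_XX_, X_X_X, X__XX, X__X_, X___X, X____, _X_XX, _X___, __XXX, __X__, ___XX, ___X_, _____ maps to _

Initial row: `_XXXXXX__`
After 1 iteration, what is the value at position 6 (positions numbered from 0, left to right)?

X

__XXX_XX_
position 6 holds X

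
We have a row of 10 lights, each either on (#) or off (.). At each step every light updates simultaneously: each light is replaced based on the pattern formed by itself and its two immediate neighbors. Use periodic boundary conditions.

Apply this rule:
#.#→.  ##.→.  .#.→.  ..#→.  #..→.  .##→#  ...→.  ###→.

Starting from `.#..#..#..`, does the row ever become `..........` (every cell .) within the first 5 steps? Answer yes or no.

yes

..........
all cells are . at step 1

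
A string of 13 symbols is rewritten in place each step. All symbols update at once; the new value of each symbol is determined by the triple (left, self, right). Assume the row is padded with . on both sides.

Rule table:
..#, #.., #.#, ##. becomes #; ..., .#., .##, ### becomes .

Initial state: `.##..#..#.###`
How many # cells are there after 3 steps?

#.###.##.#..#
.#..##.##.##.
#.##.##.##.##
count of #: 9

9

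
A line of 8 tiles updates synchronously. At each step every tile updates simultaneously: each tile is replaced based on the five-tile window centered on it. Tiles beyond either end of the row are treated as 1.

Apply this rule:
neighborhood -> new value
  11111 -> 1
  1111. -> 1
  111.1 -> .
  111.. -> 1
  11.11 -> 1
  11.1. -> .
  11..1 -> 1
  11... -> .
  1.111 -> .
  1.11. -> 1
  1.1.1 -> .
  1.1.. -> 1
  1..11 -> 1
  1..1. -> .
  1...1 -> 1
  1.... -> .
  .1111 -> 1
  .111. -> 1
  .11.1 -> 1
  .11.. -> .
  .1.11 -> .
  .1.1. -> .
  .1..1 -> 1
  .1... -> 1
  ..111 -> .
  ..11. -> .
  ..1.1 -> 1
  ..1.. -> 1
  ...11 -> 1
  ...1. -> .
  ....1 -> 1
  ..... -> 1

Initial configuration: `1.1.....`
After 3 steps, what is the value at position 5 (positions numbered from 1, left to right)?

1

..11.111
11.11.11
1.1111.1
position 5 holds 1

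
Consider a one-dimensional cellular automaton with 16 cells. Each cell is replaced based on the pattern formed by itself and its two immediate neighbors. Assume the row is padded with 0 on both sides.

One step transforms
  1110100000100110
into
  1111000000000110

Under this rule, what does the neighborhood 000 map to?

At position 6 the neighborhood is 000; the next row has 0 there.

0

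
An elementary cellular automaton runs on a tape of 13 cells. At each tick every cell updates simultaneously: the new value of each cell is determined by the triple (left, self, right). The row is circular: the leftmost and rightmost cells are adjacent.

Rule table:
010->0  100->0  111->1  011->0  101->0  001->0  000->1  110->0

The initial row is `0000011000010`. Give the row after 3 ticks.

1111000011000
0110011000010
0000000011000

0000000011000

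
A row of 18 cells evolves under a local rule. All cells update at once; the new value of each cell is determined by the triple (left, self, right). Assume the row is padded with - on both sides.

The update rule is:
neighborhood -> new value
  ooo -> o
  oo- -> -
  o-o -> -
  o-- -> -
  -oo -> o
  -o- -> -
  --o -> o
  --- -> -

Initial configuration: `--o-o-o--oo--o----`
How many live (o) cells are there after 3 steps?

3

-o------oo--o-----
o------oo--o------
------oo--o-------
count of o: 3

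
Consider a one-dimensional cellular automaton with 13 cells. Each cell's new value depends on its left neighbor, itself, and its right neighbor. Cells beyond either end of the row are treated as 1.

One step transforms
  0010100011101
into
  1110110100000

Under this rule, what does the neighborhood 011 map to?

0

At position 8 the neighborhood is 011; the next row has 0 there.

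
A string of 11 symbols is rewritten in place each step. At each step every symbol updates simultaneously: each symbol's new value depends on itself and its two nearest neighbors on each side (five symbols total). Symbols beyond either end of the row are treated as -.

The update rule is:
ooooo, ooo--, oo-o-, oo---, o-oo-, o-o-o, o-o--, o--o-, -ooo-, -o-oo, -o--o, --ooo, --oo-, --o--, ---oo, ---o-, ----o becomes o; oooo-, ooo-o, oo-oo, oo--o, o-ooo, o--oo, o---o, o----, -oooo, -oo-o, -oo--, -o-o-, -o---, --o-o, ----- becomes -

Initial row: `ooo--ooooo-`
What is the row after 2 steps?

ooo--o-o-oo
ooo-o--ooo-

ooo-o--ooo-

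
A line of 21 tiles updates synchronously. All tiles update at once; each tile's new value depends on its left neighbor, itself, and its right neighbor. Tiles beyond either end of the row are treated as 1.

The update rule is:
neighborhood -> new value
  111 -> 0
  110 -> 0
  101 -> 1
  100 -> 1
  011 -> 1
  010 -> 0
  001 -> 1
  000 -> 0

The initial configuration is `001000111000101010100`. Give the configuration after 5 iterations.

111011010101010110110

110101100101010101011
001011011010101010110
110110110101010101101
001101101010101011011
111011010101010110110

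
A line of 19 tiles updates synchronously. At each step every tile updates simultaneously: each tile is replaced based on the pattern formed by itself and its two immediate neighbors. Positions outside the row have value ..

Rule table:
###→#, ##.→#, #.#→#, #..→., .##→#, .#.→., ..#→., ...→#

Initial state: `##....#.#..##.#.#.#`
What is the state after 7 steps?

step 1: ##.##..#...###.#.#.
step 2: #####....#.####.#..
step 3: #####.##..######..#
step 4: ########..######...
step 5: ########..######.##
step 6: ########..#########
step 7: ########..#########

########..#########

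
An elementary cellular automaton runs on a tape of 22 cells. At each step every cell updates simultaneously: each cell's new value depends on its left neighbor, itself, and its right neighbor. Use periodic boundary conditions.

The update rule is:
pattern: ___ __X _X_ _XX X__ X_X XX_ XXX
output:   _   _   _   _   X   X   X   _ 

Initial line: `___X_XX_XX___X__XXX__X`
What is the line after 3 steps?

__X___X_XX_XX___X___XX

X___X_XX_XX___X___XX__
_X___X_XX_XX___X___XX_
__X___X_XX_XX___X___XX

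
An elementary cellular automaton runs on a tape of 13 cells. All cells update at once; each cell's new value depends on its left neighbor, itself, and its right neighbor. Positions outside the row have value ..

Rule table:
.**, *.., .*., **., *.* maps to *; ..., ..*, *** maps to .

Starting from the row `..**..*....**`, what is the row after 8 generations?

..***.**.****

..***.**...**
..*.*****..**
..***...**.**
..*.**..*****
..*****.*...*
..*...****..*
..**..*..**.*
..***.**.****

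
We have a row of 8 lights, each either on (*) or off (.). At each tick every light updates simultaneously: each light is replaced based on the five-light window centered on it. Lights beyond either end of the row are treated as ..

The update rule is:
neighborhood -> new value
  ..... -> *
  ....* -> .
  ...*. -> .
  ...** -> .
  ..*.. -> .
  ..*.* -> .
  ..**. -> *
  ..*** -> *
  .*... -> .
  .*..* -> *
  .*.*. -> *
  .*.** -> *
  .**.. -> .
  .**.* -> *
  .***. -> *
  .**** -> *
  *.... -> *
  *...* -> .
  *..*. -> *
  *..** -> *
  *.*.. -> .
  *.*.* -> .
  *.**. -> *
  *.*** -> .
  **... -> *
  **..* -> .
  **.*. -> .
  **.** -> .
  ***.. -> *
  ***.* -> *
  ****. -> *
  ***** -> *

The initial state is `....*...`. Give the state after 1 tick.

**....**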